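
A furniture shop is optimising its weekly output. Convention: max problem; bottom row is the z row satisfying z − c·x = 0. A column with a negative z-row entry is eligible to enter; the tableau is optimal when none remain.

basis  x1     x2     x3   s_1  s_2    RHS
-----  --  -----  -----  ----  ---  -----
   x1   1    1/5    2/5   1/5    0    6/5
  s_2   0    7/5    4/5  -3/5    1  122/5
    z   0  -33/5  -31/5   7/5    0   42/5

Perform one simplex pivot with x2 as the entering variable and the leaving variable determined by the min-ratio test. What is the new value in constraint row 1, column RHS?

6

Ratio test on column x2 — row 1: (6/5)/(1/5) = 6; row 2: (122/5)/(7/5) = 122/7. Minimum is 6 at row 1 (x1 leaves); pivot element 1/5.
Divide row 1 by 1/5; eliminate column x2 from the other rows.
In the new row 1, the RHS entry is the old entry divided by the pivot: (6/5)/(1/5) = 6.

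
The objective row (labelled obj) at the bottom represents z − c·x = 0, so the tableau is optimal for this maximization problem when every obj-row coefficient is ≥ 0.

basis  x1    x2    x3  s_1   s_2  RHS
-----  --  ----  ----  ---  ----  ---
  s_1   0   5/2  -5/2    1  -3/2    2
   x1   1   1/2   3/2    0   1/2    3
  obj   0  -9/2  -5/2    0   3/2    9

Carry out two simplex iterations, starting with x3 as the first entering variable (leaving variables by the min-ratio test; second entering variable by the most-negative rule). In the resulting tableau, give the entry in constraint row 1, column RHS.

21/10

Ratio test on column x3 — row 1: entry -5/2 ≤ 0; row 2: 3/(3/2) = 2. Minimum is 2 at row 2 (x1 leaves); pivot element 3/2.
Divide row 2 by 3/2; eliminate column x3 from the other rows.
Second iteration: most negative obj-row entry is -11/3 in column x2, so x2 enters.
Ratio test on column x2 — row 1: 7/(10/3) = 21/10; row 2: 2/(1/3) = 6. Minimum is 21/10 at row 1 (s_1 leaves); pivot element 10/3.
Divide row 1 by 10/3; eliminate column x2 from the other rows.
After both pivots, the entry at constraint row 1, column RHS is 21/10.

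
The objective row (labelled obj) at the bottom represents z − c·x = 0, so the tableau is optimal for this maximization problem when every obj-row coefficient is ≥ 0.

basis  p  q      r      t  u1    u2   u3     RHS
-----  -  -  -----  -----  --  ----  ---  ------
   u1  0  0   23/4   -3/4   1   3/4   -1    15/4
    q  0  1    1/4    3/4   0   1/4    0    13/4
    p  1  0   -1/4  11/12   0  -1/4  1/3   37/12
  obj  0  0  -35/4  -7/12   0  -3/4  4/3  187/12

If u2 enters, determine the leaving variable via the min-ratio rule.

u1

Column u2 entries and ratios — u1: (15/4)/(3/4) = 5; q: (13/4)/(1/4) = 13; p: -1/4 ≤ 0, skip.
Smallest ratio is 5 in the row of u1, so u1 leaves.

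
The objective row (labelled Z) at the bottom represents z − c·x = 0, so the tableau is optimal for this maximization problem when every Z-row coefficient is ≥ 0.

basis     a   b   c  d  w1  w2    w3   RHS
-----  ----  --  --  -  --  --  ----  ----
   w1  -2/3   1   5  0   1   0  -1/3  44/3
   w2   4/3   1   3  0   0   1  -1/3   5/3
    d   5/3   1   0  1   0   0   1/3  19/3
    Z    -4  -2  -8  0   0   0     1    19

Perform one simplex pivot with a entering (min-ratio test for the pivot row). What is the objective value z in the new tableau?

24

Ratio test on column a — row 1: entry -2/3 ≤ 0; row 2: (5/3)/(4/3) = 5/4; row 3: (19/3)/(5/3) = 19/5. Minimum is 5/4 at row 2 (w2 leaves); pivot element 4/3.
Pivot on row 2; the Z-row RHS becomes 19 − (-4)·(5/4) = 24.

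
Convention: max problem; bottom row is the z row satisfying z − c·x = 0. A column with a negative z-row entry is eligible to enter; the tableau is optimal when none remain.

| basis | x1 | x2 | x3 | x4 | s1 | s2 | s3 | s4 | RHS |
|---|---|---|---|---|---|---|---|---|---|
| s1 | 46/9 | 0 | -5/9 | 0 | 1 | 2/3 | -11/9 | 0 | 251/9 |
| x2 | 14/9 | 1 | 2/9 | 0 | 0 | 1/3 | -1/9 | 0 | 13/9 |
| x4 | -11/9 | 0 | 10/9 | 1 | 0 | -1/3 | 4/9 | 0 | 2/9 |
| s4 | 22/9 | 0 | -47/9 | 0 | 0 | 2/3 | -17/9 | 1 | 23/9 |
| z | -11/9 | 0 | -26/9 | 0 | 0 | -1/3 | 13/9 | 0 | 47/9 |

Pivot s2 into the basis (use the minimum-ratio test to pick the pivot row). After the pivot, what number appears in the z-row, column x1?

Ratio test on column s2 — row 1: (251/9)/(2/3) = 251/6; row 2: (13/9)/(1/3) = 13/3; row 3: entry -1/3 ≤ 0; row 4: (23/9)/(2/3) = 23/6. Minimum is 23/6 at row 4 (s4 leaves); pivot element 2/3.
Divide row 4 by 2/3; eliminate column s2 from the other rows.
z-row update in column x1: -11/9 − (-1/3)·(11/3) = 0.

0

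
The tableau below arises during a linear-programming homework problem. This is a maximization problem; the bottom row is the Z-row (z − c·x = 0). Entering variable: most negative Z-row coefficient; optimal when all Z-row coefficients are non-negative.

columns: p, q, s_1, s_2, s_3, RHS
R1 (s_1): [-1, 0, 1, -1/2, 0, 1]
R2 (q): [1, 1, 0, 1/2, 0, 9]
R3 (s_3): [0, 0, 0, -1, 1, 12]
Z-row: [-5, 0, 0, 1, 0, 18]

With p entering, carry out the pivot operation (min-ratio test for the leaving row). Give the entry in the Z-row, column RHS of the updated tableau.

63

Ratio test on column p — row 1: entry -1 ≤ 0; row 2: 9/1 = 9; row 3: entry 0 ≤ 0. Minimum is 9 at row 2 (q leaves); pivot element 1.
Divide row 2 by 1; eliminate column p from the other rows.
Z-row update in column RHS: 18 − (-5)·9 = 63.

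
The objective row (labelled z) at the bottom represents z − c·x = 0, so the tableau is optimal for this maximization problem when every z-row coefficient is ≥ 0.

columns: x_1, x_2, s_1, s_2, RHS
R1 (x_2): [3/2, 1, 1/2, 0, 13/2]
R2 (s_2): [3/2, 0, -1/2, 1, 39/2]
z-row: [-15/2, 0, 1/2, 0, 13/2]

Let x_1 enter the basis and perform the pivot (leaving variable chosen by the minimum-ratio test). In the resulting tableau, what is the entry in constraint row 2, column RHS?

Ratio test on column x_1 — row 1: (13/2)/(3/2) = 13/3; row 2: (39/2)/(3/2) = 13. Minimum is 13/3 at row 1 (x_2 leaves); pivot element 3/2.
Divide row 1 by 3/2; eliminate column x_1 from the other rows.
Row 2 update in column RHS: 39/2 − (3/2)·(13/3) = 13.

13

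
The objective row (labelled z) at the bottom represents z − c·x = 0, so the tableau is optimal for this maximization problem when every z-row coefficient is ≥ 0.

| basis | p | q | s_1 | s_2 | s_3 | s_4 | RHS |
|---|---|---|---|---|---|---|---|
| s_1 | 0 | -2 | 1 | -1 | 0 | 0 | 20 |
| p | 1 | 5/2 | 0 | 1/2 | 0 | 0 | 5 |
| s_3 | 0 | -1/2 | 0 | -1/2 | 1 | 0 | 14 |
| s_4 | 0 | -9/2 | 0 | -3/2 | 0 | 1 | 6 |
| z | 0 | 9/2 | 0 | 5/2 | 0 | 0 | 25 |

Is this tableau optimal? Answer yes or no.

Every z-row coefficient is ≥ 0, so the tableau is optimal.

yes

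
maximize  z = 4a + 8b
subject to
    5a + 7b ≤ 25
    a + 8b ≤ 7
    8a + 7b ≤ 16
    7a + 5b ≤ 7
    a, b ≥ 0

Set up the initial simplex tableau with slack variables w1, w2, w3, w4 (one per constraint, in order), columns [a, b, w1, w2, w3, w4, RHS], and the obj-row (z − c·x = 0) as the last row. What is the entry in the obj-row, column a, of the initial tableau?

The obj-row carries the negated objective coefficients: the a entry is -4.

-4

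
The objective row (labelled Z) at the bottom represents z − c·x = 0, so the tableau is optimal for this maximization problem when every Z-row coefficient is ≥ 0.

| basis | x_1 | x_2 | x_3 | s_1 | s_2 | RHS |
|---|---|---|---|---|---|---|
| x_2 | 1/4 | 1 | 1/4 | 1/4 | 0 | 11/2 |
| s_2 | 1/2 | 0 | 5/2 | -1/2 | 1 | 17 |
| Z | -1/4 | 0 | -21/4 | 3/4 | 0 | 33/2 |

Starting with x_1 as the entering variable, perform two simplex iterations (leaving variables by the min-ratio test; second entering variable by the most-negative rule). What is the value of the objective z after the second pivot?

Ratio test on column x_1 — row 1: (11/2)/(1/4) = 22; row 2: 17/(1/2) = 34. Minimum is 22 at row 1 (x_2 leaves); pivot element 1/4.
Pivot on row 1; the Z-row RHS becomes 33/2 − (-1/4)·22 = 22.
Next entering variable (most negative Z-row entry -5): x_3.
Ratio test on column x_3 — row 1: 22/1 = 22; row 2: 6/2 = 3. Minimum is 3 at row 2 (s_2 leaves); pivot element 2.
After the second pivot the Z-row RHS is 22 − (-5)·3 = 37.

37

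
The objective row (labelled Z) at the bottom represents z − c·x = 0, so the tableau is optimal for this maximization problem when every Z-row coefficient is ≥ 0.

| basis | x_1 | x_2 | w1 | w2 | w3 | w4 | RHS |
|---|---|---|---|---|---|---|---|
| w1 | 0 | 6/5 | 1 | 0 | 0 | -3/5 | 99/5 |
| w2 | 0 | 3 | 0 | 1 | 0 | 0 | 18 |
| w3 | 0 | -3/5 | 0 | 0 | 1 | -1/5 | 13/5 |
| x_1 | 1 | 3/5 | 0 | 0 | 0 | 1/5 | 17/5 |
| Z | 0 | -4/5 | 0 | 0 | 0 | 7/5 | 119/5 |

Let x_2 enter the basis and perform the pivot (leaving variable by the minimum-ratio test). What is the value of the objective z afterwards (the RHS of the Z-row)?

85/3

Ratio test on column x_2 — row 1: (99/5)/(6/5) = 33/2; row 2: 18/3 = 6; row 3: entry -3/5 ≤ 0; row 4: (17/5)/(3/5) = 17/3. Minimum is 17/3 at row 4 (x_1 leaves); pivot element 3/5.
Pivot on row 4; the Z-row RHS becomes 119/5 − (-4/5)·(17/3) = 85/3.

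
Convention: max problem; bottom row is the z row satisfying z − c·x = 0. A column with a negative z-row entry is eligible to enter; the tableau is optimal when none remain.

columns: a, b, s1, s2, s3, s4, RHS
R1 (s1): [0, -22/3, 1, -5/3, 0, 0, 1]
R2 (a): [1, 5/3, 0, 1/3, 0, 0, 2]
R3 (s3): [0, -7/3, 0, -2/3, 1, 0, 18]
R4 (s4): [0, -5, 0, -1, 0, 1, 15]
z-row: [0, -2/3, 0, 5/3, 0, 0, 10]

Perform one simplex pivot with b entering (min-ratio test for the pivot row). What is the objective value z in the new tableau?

Ratio test on column b — row 1: entry -22/3 ≤ 0; row 2: 2/(5/3) = 6/5; row 3: entry -7/3 ≤ 0; row 4: entry -5 ≤ 0. Minimum is 6/5 at row 2 (a leaves); pivot element 5/3.
Pivot on row 2; the z-row RHS becomes 10 − (-2/3)·(6/5) = 54/5.

54/5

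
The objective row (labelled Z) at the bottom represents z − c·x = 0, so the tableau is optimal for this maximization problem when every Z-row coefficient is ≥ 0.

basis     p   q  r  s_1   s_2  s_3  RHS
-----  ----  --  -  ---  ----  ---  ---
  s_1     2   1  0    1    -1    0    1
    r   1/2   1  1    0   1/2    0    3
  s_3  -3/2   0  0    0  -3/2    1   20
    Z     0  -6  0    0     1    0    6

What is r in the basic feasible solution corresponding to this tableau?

r is basic (row 2); its value is the RHS of that row, 3.

3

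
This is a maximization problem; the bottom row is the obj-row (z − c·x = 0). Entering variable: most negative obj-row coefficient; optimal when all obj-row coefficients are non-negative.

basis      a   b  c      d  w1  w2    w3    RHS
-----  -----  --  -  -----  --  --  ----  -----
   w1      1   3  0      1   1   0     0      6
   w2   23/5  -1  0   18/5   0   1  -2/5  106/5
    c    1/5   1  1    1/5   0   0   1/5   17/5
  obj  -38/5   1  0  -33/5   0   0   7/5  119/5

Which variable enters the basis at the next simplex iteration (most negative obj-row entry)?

Negative obj-row entries: a: -38/5, d: -33/5.
The most negative is -38/5 in column a, so a enters.

a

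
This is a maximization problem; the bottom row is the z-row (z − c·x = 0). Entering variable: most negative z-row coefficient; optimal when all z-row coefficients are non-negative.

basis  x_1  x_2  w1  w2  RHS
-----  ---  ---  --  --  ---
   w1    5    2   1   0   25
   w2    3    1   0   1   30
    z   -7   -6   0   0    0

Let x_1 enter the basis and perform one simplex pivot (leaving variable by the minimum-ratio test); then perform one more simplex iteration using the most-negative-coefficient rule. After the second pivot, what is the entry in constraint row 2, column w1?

-1/2

Ratio test on column x_1 — row 1: 25/5 = 5; row 2: 30/3 = 10. Minimum is 5 at row 1 (w1 leaves); pivot element 5.
Divide row 1 by 5; eliminate column x_1 from the other rows.
Second iteration: most negative z-row entry is -16/5 in column x_2, so x_2 enters.
Ratio test on column x_2 — row 1: 5/(2/5) = 25/2; row 2: entry -1/5 ≤ 0. Minimum is 25/2 at row 1 (x_1 leaves); pivot element 2/5.
Divide row 1 by 2/5; eliminate column x_2 from the other rows.
After both pivots, the entry at constraint row 2, column w1 is -1/2.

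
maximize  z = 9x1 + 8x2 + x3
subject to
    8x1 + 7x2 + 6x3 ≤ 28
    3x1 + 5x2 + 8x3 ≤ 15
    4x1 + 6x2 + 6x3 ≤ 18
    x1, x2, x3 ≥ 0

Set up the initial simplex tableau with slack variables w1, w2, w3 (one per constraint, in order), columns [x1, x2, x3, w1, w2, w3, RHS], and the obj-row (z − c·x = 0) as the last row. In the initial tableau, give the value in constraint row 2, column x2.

Constraint 2 has coefficient 5 on x2.

5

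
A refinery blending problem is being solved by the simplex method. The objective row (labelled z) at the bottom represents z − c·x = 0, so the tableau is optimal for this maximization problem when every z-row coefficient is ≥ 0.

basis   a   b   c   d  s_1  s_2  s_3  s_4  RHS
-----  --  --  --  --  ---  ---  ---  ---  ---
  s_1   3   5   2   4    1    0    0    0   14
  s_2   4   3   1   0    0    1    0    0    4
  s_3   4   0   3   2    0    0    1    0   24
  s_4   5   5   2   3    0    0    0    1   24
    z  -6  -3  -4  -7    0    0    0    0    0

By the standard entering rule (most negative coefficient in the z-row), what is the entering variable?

Negative z-row entries: a: -6, b: -3, c: -4, d: -7.
The most negative is -7 in column d, so d enters.

d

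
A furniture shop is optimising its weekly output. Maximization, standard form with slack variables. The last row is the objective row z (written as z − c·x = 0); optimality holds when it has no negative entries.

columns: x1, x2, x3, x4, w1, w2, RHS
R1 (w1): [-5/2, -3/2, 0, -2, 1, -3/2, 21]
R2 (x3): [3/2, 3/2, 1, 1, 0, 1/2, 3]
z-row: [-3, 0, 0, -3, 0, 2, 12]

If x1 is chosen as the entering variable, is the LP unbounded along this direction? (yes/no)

no

Column x1 has positive entries in row(s) 2, so the ratio test bounds it — not unbounded.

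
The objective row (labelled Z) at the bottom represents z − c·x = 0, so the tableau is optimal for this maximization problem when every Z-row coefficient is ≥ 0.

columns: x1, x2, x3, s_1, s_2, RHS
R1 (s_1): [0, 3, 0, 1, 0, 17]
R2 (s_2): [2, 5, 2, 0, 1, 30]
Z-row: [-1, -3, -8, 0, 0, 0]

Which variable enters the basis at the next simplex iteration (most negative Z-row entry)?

Negative Z-row entries: x1: -1, x2: -3, x3: -8.
The most negative is -8 in column x3, so x3 enters.

x3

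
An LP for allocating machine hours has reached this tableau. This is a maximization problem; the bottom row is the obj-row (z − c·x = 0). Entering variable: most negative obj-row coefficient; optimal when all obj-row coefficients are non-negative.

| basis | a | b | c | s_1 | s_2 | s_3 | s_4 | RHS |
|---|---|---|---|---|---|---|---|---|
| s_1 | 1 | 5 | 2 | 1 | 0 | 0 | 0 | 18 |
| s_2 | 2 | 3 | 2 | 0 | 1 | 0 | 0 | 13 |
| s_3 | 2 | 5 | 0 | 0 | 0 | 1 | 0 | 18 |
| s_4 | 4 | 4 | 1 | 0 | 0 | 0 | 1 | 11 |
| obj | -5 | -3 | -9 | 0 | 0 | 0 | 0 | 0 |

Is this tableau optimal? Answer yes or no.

no

The obj-row has a negative entry -9 in column c, so it is not optimal.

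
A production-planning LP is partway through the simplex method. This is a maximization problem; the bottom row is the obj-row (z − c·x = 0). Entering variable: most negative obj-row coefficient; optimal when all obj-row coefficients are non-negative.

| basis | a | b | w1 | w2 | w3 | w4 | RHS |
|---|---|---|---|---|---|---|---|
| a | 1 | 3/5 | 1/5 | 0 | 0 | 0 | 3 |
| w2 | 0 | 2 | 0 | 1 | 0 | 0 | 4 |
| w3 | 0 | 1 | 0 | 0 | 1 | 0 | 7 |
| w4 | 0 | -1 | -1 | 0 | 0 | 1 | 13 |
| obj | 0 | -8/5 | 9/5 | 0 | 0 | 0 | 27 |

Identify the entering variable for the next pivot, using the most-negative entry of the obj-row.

Negative obj-row entries: b: -8/5.
The most negative is -8/5 in column b, so b enters.

b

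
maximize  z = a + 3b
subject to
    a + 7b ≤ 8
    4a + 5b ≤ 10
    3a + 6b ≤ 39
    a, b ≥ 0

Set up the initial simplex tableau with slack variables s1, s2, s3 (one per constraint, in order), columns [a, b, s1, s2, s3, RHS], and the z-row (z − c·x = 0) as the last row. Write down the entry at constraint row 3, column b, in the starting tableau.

6

Constraint 3 has coefficient 6 on b.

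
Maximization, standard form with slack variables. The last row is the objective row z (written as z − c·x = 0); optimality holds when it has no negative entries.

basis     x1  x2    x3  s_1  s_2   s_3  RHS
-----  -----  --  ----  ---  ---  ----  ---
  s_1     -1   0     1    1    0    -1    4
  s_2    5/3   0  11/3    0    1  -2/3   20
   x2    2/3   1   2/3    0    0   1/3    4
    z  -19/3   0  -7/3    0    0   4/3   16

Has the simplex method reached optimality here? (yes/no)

no

The z-row has a negative entry -19/3 in column x1, so it is not optimal.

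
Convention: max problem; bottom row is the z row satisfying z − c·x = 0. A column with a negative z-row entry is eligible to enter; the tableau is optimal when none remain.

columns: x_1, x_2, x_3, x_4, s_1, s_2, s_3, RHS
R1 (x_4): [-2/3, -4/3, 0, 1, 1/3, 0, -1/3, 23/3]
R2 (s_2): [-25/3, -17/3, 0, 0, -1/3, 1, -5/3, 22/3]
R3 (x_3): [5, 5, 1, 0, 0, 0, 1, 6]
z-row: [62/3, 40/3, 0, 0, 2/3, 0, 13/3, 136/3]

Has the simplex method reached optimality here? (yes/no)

yes

Every z-row coefficient is ≥ 0, so the tableau is optimal.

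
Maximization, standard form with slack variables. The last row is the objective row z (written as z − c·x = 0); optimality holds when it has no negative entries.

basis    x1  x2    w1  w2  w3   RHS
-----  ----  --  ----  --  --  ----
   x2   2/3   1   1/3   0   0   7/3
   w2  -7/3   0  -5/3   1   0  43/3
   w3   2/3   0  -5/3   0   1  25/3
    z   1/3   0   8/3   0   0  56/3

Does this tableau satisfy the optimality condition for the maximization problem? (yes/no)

yes

Every z-row coefficient is ≥ 0, so the tableau is optimal.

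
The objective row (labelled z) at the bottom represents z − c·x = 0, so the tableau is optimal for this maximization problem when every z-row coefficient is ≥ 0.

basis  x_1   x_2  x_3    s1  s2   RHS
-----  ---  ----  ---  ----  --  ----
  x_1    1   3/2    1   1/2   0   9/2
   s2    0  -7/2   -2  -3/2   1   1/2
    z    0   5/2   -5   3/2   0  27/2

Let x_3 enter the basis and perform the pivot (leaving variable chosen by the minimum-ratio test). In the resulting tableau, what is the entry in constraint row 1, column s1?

1/2

Ratio test on column x_3 — row 1: (9/2)/1 = 9/2; row 2: entry -2 ≤ 0. Minimum is 9/2 at row 1 (x_1 leaves); pivot element 1.
Divide row 1 by 1; eliminate column x_3 from the other rows.
In the new row 1, the s1 entry is the old entry divided by the pivot: (1/2)/1 = 1/2.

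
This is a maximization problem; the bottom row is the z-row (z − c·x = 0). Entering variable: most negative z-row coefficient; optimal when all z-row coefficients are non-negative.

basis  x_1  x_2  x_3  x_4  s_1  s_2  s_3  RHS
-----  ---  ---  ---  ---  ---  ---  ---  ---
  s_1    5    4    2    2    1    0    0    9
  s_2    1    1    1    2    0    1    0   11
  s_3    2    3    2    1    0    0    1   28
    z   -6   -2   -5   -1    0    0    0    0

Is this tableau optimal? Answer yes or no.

The z-row has a negative entry -6 in column x_1, so it is not optimal.

no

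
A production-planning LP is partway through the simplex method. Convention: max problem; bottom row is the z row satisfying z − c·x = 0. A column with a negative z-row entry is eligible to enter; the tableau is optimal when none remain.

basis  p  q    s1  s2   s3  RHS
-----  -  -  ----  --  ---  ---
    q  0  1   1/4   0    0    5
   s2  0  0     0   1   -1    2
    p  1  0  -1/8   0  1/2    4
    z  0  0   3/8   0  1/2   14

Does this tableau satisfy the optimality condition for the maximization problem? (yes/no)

yes

Every z-row coefficient is ≥ 0, so the tableau is optimal.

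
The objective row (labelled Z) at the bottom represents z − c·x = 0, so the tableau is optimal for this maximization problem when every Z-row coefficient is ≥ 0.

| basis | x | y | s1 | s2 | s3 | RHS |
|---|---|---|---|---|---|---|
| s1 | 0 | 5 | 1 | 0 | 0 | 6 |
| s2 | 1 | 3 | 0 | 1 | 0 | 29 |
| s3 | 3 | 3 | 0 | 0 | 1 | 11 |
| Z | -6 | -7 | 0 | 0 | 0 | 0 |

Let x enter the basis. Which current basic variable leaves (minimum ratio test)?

s3

Column x entries and ratios — s1: 0 ≤ 0, skip; s2: 29/1 = 29; s3: 11/3 = 11/3.
Smallest ratio is 11/3 in the row of s3, so s3 leaves.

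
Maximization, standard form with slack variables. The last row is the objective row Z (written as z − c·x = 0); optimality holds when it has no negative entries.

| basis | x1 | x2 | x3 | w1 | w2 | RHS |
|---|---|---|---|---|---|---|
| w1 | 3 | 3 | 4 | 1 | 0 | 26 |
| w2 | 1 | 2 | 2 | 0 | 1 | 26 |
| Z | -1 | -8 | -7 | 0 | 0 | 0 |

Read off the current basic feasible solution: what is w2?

w2 is basic (row 2); its value is the RHS of that row, 26.

26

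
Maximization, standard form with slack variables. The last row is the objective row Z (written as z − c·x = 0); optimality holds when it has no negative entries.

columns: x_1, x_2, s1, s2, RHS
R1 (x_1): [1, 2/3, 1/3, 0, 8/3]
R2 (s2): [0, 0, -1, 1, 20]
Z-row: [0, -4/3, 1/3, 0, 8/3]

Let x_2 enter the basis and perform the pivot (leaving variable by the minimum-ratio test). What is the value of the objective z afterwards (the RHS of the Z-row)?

Ratio test on column x_2 — row 1: (8/3)/(2/3) = 4; row 2: entry 0 ≤ 0. Minimum is 4 at row 1 (x_1 leaves); pivot element 2/3.
Pivot on row 1; the Z-row RHS becomes 8/3 − (-4/3)·4 = 8.

8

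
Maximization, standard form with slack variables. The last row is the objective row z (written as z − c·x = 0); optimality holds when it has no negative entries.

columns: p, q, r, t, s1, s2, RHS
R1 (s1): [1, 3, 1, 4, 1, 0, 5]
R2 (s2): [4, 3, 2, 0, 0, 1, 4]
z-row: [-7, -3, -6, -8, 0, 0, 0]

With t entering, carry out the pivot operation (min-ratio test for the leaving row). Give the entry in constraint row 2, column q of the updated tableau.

3

Ratio test on column t — row 1: 5/4 = 5/4; row 2: entry 0 ≤ 0. Minimum is 5/4 at row 1 (s1 leaves); pivot element 4.
Divide row 1 by 4; eliminate column t from the other rows.
Row 2 update in column q: 3 − 0·(3/4) = 3.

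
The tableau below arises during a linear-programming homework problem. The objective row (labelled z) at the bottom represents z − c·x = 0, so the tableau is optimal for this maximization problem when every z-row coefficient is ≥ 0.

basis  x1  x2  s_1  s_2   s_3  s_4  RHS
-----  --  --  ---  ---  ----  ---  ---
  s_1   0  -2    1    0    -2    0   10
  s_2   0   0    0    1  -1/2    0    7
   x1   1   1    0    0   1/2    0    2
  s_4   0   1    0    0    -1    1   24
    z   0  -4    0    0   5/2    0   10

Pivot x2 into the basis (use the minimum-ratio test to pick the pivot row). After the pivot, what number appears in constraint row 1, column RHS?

Ratio test on column x2 — row 1: entry -2 ≤ 0; row 2: entry 0 ≤ 0; row 3: 2/1 = 2; row 4: 24/1 = 24. Minimum is 2 at row 3 (x1 leaves); pivot element 1.
Divide row 3 by 1; eliminate column x2 from the other rows.
Row 1 update in column RHS: 10 − (-2)·2 = 14.

14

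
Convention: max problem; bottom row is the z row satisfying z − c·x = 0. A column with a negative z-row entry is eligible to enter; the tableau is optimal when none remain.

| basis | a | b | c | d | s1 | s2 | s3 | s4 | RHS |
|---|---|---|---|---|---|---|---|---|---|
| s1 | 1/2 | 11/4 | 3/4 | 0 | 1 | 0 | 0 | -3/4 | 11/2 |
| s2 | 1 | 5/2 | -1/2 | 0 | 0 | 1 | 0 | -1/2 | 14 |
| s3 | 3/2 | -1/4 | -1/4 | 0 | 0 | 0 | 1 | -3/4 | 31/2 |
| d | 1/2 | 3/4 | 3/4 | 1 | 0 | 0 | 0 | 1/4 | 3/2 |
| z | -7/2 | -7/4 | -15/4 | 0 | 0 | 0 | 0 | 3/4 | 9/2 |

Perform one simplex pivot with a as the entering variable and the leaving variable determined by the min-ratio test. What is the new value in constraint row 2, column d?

Ratio test on column a — row 1: (11/2)/(1/2) = 11; row 2: 14/1 = 14; row 3: (31/2)/(3/2) = 31/3; row 4: (3/2)/(1/2) = 3. Minimum is 3 at row 4 (d leaves); pivot element 1/2.
Divide row 4 by 1/2; eliminate column a from the other rows.
Row 2 update in column d: 0 − 1·2 = -2.

-2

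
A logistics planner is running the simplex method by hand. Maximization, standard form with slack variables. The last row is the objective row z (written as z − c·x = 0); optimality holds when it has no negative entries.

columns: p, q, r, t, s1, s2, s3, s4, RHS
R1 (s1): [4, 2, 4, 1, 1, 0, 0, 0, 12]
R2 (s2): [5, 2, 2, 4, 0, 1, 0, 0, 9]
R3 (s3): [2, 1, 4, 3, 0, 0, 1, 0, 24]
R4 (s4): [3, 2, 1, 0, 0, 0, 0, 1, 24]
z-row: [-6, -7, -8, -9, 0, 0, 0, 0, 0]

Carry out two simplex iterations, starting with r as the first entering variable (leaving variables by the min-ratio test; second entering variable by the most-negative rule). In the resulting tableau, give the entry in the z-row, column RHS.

30

Ratio test on column r — row 1: 12/4 = 3; row 2: 9/2 = 9/2; row 3: 24/4 = 6; row 4: 24/1 = 24. Minimum is 3 at row 1 (s1 leaves); pivot element 4.
Divide row 1 by 4; eliminate column r from the other rows.
Second iteration: most negative z-row entry is -7 in column t, so t enters.
Ratio test on column t — row 1: 3/(1/4) = 12; row 2: 3/(7/2) = 6/7; row 3: 12/2 = 6; row 4: entry -1/4 ≤ 0. Minimum is 6/7 at row 2 (s2 leaves); pivot element 7/2.
Divide row 2 by 7/2; eliminate column t from the other rows.
After both pivots, the entry at the z-row, column RHS is 30.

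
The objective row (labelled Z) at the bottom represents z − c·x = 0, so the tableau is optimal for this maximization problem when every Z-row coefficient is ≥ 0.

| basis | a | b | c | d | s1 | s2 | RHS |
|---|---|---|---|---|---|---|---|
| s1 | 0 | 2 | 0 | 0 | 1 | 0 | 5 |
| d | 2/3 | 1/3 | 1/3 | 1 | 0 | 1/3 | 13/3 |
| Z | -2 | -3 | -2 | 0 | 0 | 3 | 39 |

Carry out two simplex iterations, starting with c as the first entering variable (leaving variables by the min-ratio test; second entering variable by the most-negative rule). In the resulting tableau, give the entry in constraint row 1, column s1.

Ratio test on column c — row 1: entry 0 ≤ 0; row 2: (13/3)/(1/3) = 13. Minimum is 13 at row 2 (d leaves); pivot element 1/3.
Divide row 2 by 1/3; eliminate column c from the other rows.
Second iteration: most negative Z-row entry is -1 in column b, so b enters.
Ratio test on column b — row 1: 5/2 = 5/2; row 2: 13/1 = 13. Minimum is 5/2 at row 1 (s1 leaves); pivot element 2.
Divide row 1 by 2; eliminate column b from the other rows.
After both pivots, the entry at constraint row 1, column s1 is 1/2.

1/2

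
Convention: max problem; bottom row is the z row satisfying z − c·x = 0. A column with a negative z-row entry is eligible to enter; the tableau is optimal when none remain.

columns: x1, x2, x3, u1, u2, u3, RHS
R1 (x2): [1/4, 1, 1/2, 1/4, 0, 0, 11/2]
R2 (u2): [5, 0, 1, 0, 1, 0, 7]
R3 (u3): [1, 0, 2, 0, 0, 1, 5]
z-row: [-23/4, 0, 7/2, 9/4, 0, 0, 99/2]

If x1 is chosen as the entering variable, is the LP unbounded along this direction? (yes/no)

Column x1 has positive entries in row(s) 1, 2, 3, so the ratio test bounds it — not unbounded.

no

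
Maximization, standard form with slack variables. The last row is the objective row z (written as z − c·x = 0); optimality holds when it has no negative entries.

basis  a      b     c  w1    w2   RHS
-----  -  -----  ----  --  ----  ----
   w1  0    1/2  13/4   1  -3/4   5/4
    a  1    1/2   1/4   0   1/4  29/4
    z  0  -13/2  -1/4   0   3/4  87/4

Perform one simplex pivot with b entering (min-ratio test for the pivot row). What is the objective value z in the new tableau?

Ratio test on column b — row 1: (5/4)/(1/2) = 5/2; row 2: (29/4)/(1/2) = 29/2. Minimum is 5/2 at row 1 (w1 leaves); pivot element 1/2.
Pivot on row 1; the z-row RHS becomes 87/4 − (-13/2)·(5/2) = 38.

38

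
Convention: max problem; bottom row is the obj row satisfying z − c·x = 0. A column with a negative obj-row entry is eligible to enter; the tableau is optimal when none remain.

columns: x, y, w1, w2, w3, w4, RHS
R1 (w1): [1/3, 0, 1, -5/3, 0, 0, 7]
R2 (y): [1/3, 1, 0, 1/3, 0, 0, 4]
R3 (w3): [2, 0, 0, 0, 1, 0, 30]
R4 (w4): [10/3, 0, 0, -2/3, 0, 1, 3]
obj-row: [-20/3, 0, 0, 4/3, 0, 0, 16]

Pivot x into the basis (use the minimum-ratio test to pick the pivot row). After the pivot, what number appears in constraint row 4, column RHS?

9/10

Ratio test on column x — row 1: 7/(1/3) = 21; row 2: 4/(1/3) = 12; row 3: 30/2 = 15; row 4: 3/(10/3) = 9/10. Minimum is 9/10 at row 4 (w4 leaves); pivot element 10/3.
Divide row 4 by 10/3; eliminate column x from the other rows.
In the new row 4, the RHS entry is the old entry divided by the pivot: 3/(10/3) = 9/10.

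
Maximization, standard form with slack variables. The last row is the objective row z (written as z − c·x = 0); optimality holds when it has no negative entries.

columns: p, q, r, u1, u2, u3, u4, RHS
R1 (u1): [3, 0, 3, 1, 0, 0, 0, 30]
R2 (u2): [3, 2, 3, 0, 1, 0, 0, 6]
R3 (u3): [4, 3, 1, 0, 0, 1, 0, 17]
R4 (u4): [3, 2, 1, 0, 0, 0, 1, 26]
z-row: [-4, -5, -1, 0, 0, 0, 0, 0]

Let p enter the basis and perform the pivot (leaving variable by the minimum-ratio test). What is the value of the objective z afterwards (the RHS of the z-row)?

8

Ratio test on column p — row 1: 30/3 = 10; row 2: 6/3 = 2; row 3: 17/4 = 17/4; row 4: 26/3 = 26/3. Minimum is 2 at row 2 (u2 leaves); pivot element 3.
Pivot on row 2; the z-row RHS becomes 0 − (-4)·2 = 8.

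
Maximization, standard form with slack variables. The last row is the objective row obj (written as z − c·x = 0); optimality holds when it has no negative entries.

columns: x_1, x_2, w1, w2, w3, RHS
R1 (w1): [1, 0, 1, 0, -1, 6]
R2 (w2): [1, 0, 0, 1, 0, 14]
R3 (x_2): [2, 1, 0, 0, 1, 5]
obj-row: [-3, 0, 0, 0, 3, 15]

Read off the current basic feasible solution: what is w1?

6

w1 is basic (row 1); its value is the RHS of that row, 6.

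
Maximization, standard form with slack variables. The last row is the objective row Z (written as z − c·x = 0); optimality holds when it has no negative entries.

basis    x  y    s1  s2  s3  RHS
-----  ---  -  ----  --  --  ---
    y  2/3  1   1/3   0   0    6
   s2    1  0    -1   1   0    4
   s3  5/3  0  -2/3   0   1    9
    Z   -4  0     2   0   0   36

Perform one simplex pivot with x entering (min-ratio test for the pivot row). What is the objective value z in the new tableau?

52

Ratio test on column x — row 1: 6/(2/3) = 9; row 2: 4/1 = 4; row 3: 9/(5/3) = 27/5. Minimum is 4 at row 2 (s2 leaves); pivot element 1.
Pivot on row 2; the Z-row RHS becomes 36 − (-4)·4 = 52.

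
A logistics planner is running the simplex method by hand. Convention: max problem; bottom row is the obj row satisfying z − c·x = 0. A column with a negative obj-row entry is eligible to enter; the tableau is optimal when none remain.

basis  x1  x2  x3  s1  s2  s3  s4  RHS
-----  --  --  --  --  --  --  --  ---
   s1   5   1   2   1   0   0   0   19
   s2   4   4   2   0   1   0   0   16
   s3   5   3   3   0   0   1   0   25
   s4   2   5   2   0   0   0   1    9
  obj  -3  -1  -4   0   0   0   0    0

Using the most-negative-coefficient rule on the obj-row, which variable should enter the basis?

x3

Negative obj-row entries: x1: -3, x2: -1, x3: -4.
The most negative is -4 in column x3, so x3 enters.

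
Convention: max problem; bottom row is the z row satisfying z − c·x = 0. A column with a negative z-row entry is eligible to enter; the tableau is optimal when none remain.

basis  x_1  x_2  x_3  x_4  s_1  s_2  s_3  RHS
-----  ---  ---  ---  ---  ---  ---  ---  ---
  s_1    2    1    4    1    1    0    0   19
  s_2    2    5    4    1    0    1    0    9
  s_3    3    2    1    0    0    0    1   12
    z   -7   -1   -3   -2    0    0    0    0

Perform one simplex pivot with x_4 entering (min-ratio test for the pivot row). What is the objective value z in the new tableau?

Ratio test on column x_4 — row 1: 19/1 = 19; row 2: 9/1 = 9; row 3: entry 0 ≤ 0. Minimum is 9 at row 2 (s_2 leaves); pivot element 1.
Pivot on row 2; the z-row RHS becomes 0 − (-2)·9 = 18.

18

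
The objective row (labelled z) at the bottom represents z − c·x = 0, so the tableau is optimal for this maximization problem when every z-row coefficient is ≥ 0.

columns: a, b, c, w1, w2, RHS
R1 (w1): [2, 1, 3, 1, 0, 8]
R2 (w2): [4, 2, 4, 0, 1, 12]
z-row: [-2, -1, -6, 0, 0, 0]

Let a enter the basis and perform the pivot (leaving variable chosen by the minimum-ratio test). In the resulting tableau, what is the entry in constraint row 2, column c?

1

Ratio test on column a — row 1: 8/2 = 4; row 2: 12/4 = 3. Minimum is 3 at row 2 (w2 leaves); pivot element 4.
Divide row 2 by 4; eliminate column a from the other rows.
In the new row 2, the c entry is the old entry divided by the pivot: 4/4 = 1.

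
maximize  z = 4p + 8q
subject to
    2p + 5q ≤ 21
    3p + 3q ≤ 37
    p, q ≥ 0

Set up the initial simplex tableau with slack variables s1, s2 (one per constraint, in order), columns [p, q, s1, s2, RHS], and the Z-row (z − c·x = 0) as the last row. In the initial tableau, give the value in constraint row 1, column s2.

0

Slack s2 belongs to constraint 2; its column is the unit vector e_2, so the entry in row 1 is 0.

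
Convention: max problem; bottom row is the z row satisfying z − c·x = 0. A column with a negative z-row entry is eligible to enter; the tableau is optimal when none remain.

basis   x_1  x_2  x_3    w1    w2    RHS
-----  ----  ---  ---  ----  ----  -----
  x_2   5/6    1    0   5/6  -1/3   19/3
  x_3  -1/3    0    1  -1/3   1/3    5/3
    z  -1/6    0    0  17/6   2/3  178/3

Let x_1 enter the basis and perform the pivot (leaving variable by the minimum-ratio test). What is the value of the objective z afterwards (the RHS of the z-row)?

303/5

Ratio test on column x_1 — row 1: (19/3)/(5/6) = 38/5; row 2: entry -1/3 ≤ 0. Minimum is 38/5 at row 1 (x_2 leaves); pivot element 5/6.
Pivot on row 1; the z-row RHS becomes 178/3 − (-1/6)·(38/5) = 303/5.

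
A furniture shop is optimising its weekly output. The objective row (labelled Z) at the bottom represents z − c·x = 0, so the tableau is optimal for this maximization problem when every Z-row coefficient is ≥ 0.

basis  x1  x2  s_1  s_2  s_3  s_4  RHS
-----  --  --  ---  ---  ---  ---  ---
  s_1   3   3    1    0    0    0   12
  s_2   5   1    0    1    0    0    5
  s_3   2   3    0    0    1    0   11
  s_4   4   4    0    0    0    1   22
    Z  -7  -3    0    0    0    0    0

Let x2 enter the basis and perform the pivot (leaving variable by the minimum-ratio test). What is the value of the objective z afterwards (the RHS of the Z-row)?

11

Ratio test on column x2 — row 1: 12/3 = 4; row 2: 5/1 = 5; row 3: 11/3 = 11/3; row 4: 22/4 = 11/2. Minimum is 11/3 at row 3 (s_3 leaves); pivot element 3.
Pivot on row 3; the Z-row RHS becomes 0 − (-3)·(11/3) = 11.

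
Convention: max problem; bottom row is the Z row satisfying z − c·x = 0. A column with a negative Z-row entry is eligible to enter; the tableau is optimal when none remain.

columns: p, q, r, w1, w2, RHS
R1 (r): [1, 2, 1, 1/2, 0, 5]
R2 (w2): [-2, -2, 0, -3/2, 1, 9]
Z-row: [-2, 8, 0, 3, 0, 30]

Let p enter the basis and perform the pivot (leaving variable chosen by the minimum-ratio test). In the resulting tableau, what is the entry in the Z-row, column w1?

Ratio test on column p — row 1: 5/1 = 5; row 2: entry -2 ≤ 0. Minimum is 5 at row 1 (r leaves); pivot element 1.
Divide row 1 by 1; eliminate column p from the other rows.
Z-row update in column w1: 3 − (-2)·(1/2) = 4.

4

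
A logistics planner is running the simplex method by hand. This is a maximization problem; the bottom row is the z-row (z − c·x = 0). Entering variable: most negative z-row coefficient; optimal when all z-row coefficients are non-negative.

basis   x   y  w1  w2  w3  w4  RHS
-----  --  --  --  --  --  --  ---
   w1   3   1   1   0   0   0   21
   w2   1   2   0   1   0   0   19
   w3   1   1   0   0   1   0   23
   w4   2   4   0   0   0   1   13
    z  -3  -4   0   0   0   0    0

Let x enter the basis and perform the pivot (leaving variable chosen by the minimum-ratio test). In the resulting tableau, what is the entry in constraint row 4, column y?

2

Ratio test on column x — row 1: 21/3 = 7; row 2: 19/1 = 19; row 3: 23/1 = 23; row 4: 13/2 = 13/2. Minimum is 13/2 at row 4 (w4 leaves); pivot element 2.
Divide row 4 by 2; eliminate column x from the other rows.
In the new row 4, the y entry is the old entry divided by the pivot: 4/2 = 2.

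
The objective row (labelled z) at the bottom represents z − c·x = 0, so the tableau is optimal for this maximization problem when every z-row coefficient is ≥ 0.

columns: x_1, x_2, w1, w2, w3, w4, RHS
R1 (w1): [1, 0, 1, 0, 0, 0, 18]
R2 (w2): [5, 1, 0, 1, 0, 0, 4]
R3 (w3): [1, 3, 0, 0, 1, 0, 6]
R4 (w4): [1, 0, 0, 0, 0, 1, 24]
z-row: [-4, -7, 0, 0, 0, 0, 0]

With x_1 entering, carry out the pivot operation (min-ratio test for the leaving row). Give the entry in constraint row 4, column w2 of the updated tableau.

-1/5

Ratio test on column x_1 — row 1: 18/1 = 18; row 2: 4/5 = 4/5; row 3: 6/1 = 6; row 4: 24/1 = 24. Minimum is 4/5 at row 2 (w2 leaves); pivot element 5.
Divide row 2 by 5; eliminate column x_1 from the other rows.
Row 4 update in column w2: 0 − 1·(1/5) = -1/5.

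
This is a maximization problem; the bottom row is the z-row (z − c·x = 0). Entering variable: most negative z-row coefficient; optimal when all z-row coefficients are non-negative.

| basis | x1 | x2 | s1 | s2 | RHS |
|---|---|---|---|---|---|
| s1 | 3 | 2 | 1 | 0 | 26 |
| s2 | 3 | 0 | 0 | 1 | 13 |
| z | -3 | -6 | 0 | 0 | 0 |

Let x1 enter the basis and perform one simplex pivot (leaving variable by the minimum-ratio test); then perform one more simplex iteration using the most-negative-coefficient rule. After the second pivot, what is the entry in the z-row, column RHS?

52

Ratio test on column x1 — row 1: 26/3 = 26/3; row 2: 13/3 = 13/3. Minimum is 13/3 at row 2 (s2 leaves); pivot element 3.
Divide row 2 by 3; eliminate column x1 from the other rows.
Second iteration: most negative z-row entry is -6 in column x2, so x2 enters.
Ratio test on column x2 — row 1: 13/2 = 13/2; row 2: entry 0 ≤ 0. Minimum is 13/2 at row 1 (s1 leaves); pivot element 2.
Divide row 1 by 2; eliminate column x2 from the other rows.
After both pivots, the entry at the z-row, column RHS is 52.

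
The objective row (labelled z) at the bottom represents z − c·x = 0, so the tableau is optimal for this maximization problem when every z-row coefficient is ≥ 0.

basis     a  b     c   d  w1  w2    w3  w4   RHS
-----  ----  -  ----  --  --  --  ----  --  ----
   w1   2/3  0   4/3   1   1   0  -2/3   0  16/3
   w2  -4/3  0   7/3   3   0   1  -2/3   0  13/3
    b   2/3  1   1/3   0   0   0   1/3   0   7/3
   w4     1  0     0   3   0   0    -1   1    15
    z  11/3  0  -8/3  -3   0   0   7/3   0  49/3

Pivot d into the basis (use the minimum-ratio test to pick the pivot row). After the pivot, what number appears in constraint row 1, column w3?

Ratio test on column d — row 1: (16/3)/1 = 16/3; row 2: (13/3)/3 = 13/9; row 3: entry 0 ≤ 0; row 4: 15/3 = 5. Minimum is 13/9 at row 2 (w2 leaves); pivot element 3.
Divide row 2 by 3; eliminate column d from the other rows.
Row 1 update in column w3: -2/3 − 1·(-2/9) = -4/9.

-4/9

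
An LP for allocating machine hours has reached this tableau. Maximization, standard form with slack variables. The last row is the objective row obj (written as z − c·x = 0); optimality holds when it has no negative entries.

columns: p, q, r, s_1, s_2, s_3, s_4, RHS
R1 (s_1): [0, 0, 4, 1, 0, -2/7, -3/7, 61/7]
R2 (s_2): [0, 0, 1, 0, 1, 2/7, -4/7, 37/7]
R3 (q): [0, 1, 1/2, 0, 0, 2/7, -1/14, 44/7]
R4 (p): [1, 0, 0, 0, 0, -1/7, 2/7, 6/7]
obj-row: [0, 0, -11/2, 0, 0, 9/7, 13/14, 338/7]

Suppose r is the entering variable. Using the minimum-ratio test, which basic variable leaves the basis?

s_1

Column r entries and ratios — s_1: (61/7)/4 = 61/28; s_2: (37/7)/1 = 37/7; q: (44/7)/(1/2) = 88/7; p: 0 ≤ 0, skip.
Smallest ratio is 61/28 in the row of s_1, so s_1 leaves.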